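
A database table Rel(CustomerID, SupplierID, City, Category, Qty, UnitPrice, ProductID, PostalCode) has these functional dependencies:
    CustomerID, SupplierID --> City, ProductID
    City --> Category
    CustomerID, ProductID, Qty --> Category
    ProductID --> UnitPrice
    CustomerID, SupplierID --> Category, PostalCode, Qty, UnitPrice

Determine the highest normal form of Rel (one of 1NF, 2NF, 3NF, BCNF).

2NF

Candidate key: {CustomerID, SupplierID}. Prime attributes: {CustomerID, SupplierID}.
City --> Category: {City}⁺ = {Category, City}, which is not all of the attributes, so the left side is not a superkey — BCNF is violated.
City --> Category determines the non-prime attribute {Category} from a non-superkey — 3NF is violated.
No non-prime attribute depends on a proper subset of any candidate key, so 2NF holds.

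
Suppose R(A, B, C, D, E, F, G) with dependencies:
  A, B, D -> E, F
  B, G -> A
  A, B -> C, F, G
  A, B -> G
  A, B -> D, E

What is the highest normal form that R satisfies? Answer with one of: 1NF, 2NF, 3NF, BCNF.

Candidate keys: {A, B}, {B, G}. Prime attributes: {A, B, G}.
Every FD has a superkey on the left, so the relation is in BCNF.

BCNF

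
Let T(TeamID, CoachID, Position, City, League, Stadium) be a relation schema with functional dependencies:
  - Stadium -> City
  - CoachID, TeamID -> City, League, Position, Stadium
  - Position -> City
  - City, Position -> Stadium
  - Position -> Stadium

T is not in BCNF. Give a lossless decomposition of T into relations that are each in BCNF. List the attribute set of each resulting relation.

Candidate key of the original relation: {CoachID, TeamID}.
In {City, CoachID, League, Position, Stadium, TeamID}, {Stadium} is not a superkey ({Stadium}⁺ restricted to this set is {City, Stadium}), so split on Stadium -> City into {City, Stadium} and {CoachID, League, Position, Stadium, TeamID}.
{City, Stadium} has no BCNF violation.
In {CoachID, League, Position, Stadium, TeamID}, {Position} is not a superkey ({Position}⁺ restricted to this set is {Position, Stadium}), so split on Position -> Stadium into {Position, Stadium} and {CoachID, League, Position, TeamID}.
{Position, Stadium} has no BCNF violation.
{CoachID, League, Position, TeamID} has no BCNF violation.

{City, Stadium}; {CoachID, League, Position, TeamID}; {Position, Stadium}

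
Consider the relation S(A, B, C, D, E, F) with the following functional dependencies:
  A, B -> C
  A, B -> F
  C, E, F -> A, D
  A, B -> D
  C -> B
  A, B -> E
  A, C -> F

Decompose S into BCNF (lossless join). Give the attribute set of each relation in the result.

Candidate keys of the original relation: {A, B}, {A, C}, {C, E, F}.
Within {A, B, C, D, E, F}: {C}⁺ ∩ {A, B, C, D, E, F} = {B, C}, not the whole set, so C -> B violates BCNF; decompose into {B, C} and {A, C, D, E, F}.
{B, C}: every determinant is a superkey — BCNF.
{A, C, D, E, F}: every determinant is a superkey — BCNF.

{A, C, D, E, F}; {B, C}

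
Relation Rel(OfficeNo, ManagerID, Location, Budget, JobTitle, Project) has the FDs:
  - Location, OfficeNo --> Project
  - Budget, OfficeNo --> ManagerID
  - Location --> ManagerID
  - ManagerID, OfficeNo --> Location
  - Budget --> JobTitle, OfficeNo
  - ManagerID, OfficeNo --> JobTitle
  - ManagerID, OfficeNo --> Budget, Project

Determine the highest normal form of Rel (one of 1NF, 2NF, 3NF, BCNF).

3NF

Candidate keys: {Budget}, {Location, OfficeNo}, {ManagerID, OfficeNo}. Prime attributes: {Budget, Location, ManagerID, OfficeNo}.
For Location --> ManagerID we have {Location}⁺ = {Location, ManagerID}; {Location} is not a superkey, so BCNF fails.
But every attribute on its right side ({ManagerID}) is prime, and the same holds for every other non-superkey FD, so 3NF still holds.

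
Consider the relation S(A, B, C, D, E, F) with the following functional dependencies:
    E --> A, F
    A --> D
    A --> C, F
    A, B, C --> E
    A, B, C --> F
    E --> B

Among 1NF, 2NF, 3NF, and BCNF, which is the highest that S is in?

1NF

Candidate keys: {A, B}, {E}. Prime attributes: {A, B, E}.
A --> D: {A}⁺ = {A, C, D, F}, which is not all of the attributes, so the left side is not a superkey — BCNF is violated.
A --> D has non-prime {D} on the right and a non-superkey on the left, so 3NF fails.
Since {A} ⊂ {A, B} and {A}⁺ ⊇ {C, D, F} with {C, D, F} non-prime, there is a partial dependency; 2NF fails.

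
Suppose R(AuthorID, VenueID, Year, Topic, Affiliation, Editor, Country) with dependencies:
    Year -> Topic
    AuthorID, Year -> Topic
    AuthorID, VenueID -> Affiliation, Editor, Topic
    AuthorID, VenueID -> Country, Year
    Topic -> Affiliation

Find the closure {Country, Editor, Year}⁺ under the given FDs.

Start with {Country, Editor, Year}.
Year -> Topic applies; add {Topic} → now {Country, Editor, Topic, Year}.
Topic -> Affiliation applies; add {Affiliation} → now {Affiliation, Country, Editor, Topic, Year}.
No further FD applies.

{Affiliation, Country, Editor, Topic, Year}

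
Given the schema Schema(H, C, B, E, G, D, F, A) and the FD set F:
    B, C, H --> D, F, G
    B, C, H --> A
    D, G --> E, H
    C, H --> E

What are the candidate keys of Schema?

{B, C, D, G}, {B, C, H}

{B, C} never appear on the right of any FD, so every key must include all of them.
{B, C, H}⁺ = {A, B, C, D, E, F, G, H}, which is every attribute, so {B, C, H} is a candidate key.
{B, C, D, G}⁺ = {A, B, C, D, E, F, G, H}, which is every attribute, so {B, C, D, G} is a candidate key.
These are minimal and exhaustive — every other superkey contains one of them.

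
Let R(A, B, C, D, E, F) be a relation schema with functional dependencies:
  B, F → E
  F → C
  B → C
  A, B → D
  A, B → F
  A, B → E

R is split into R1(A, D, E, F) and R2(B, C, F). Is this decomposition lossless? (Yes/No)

No

The shared attributes are {F} and {F}⁺ = {C, F}.
Neither R1 nor R2 is contained in that closure, so the decomposition is lossy.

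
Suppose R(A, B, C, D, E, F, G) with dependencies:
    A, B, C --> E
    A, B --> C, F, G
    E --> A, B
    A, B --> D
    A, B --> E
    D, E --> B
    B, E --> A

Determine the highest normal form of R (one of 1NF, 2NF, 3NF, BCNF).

Candidate keys: {A, B}, {E}. Prime attributes: {A, B, E}.
Every FD has a superkey on the left, so the relation is in BCNF.

BCNF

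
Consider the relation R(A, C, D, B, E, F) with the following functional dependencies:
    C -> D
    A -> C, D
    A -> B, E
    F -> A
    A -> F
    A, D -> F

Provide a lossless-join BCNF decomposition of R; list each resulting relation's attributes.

Candidate keys of the original relation: {A}, {F}.
{A, B, C, D, E, F}: {C} determines {C, D} here but is not a superkey — split on C -> D, giving {C, D} and {A, B, C, E, F}.
{C, D} is in BCNF.
{A, B, C, E, F} is in BCNF.

{A, B, C, E, F}; {C, D}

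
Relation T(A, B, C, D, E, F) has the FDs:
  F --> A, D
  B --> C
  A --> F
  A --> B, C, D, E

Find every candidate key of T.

{A}, {F}

{A}⁺ = {A, B, C, D, E, F}, which is every attribute, so {A} is a candidate key.
{F}⁺ = {A, B, C, D, E, F}, which is every attribute, so {F} is a candidate key.
No proper subset of any of these is a key, and no other minimal superkey exists.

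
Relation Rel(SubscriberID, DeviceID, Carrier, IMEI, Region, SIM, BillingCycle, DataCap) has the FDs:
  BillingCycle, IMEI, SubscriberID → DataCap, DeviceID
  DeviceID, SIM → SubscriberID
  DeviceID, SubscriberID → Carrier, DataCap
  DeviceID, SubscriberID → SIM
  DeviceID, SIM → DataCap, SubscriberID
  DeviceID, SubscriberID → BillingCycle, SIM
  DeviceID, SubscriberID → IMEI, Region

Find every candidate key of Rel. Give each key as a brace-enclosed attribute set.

{BillingCycle, IMEI, SubscriberID}, {DeviceID, SIM}, {DeviceID, SubscriberID}

Closure of {DeviceID, SIM} is {BillingCycle, Carrier, DataCap, DeviceID, IMEI, Region, SIM, SubscriberID}, the whole schema; {DeviceID, SIM} is a candidate key.
Closure of {DeviceID, SubscriberID} is {BillingCycle, Carrier, DataCap, DeviceID, IMEI, Region, SIM, SubscriberID}, the whole schema; {DeviceID, SubscriberID} is a candidate key.
Closure of {BillingCycle, IMEI, SubscriberID} is {BillingCycle, Carrier, DataCap, DeviceID, IMEI, Region, SIM, SubscriberID}, the whole schema; {BillingCycle, IMEI, SubscriberID} is a candidate key.
These are minimal and exhaustive — every other superkey contains one of them.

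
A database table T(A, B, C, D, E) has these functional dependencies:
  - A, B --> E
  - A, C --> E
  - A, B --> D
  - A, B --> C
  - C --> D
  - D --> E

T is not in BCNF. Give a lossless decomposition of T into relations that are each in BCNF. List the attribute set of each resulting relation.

Candidate key of the original relation: {A, B}.
{A, B, C, D, E}: {A, C} determines {A, C, D, E} here but is not a superkey — split on A, C --> D, E, giving {A, C, D, E} and {A, B, C}.
{A, C, D, E}: {C} determines {C, D, E} here but is not a superkey — split on C --> D, E, giving {C, D, E} and {A, C}.
{C, D, E}: {D} determines {D, E} here but is not a superkey — split on D --> E, giving {D, E} and {C, D}.
{D, E} is in BCNF.
{C, D} is in BCNF.
{A, C} is in BCNF.
{A, B, C} is in BCNF.

{A, B, C}; {C, D}; {D, E}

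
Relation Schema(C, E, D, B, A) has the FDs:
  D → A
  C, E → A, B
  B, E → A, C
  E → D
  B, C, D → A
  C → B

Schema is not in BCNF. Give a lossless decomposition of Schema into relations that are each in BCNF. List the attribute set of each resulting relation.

{A, D}; {B, C}; {C, E}; {D, E}

Candidate keys of the original relation: {B, E}, {C, E}.
In {A, B, C, D, E}, {D} is not a superkey ({D}⁺ restricted to this set is {A, D}), so split on D → A into {A, D} and {B, C, D, E}.
{A, D} has no BCNF violation.
In {B, C, D, E}, {E} is not a superkey ({E}⁺ restricted to this set is {D, E}), so split on E → D into {D, E} and {B, C, E}.
{D, E} has no BCNF violation.
In {B, C, E}, {C} is not a superkey ({C}⁺ restricted to this set is {B, C}), so split on C → B into {B, C} and {C, E}.
{B, C} has no BCNF violation.
{C, E} has no BCNF violation.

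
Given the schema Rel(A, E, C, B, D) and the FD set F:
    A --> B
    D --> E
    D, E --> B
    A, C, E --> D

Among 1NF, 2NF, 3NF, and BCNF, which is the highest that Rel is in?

1NF

Candidate keys: {A, C, D}, {A, C, E}. Prime attributes: {A, C, D, E}.
A --> B breaks BCNF: {A}⁺ = {A, B}, so {A} is not a superkey.
A --> B has non-prime {B} on the right and a non-superkey on the left, so 3NF fails.
Since {A} ⊂ {A, C, D} and {A}⁺ ⊇ {B} with {B} non-prime, there is a partial dependency; 2NF fails.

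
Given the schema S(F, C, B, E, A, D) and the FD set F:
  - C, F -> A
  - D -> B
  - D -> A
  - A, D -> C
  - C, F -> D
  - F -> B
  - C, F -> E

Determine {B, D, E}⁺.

{A, B, C, D, E}

Start with {B, D, E}.
D -> A applies; add {A} → now {A, B, D, E}.
A, D -> C applies; add {C} → now {A, B, C, D, E}.
No further FD applies.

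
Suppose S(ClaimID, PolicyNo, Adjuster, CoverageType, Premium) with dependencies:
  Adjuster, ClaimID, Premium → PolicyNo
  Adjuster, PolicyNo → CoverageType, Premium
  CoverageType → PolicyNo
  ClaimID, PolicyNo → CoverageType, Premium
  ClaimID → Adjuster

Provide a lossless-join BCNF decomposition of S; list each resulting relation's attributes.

{Adjuster, ClaimID}; {Adjuster, CoverageType, Premium}; {ClaimID, PolicyNo}; {CoverageType, PolicyNo}

Candidate keys of the original relation: {ClaimID, CoverageType}, {ClaimID, PolicyNo}, {ClaimID, Premium}.
In {Adjuster, ClaimID, CoverageType, PolicyNo, Premium}, {Adjuster, PolicyNo} is not a superkey ({Adjuster, PolicyNo}⁺ restricted to this set is {Adjuster, CoverageType, PolicyNo, Premium}), so split on Adjuster, PolicyNo → CoverageType, Premium into {Adjuster, CoverageType, PolicyNo, Premium} and {Adjuster, ClaimID, PolicyNo}.
In {Adjuster, CoverageType, PolicyNo, Premium}, {CoverageType} is not a superkey ({CoverageType}⁺ restricted to this set is {CoverageType, PolicyNo}), so split on CoverageType → PolicyNo into {CoverageType, PolicyNo} and {Adjuster, CoverageType, Premium}.
{CoverageType, PolicyNo}: every determinant is a superkey — BCNF.
{Adjuster, CoverageType, Premium}: every determinant is a superkey — BCNF.
In {Adjuster, ClaimID, PolicyNo}, {ClaimID} is not a superkey ({ClaimID}⁺ restricted to this set is {Adjuster, ClaimID}), so split on ClaimID → Adjuster into {Adjuster, ClaimID} and {ClaimID, PolicyNo}.
{Adjuster, ClaimID}: every determinant is a superkey — BCNF.
{ClaimID, PolicyNo}: every determinant is a superkey — BCNF.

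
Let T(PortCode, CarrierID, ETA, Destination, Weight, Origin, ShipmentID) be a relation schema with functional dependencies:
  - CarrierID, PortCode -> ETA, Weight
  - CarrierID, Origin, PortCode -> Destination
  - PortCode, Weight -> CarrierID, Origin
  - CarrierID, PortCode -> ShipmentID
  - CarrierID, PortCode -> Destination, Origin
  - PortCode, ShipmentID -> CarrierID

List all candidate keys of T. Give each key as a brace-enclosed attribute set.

{PortCode} never appears on the right of any FD, so every key must include it.
Closure of {CarrierID, PortCode} is {CarrierID, Destination, ETA, Origin, PortCode, ShipmentID, Weight}, the whole schema; {CarrierID, PortCode} is a candidate key.
Closure of {PortCode, ShipmentID} is {CarrierID, Destination, ETA, Origin, PortCode, ShipmentID, Weight}, the whole schema; {PortCode, ShipmentID} is a candidate key.
Closure of {PortCode, Weight} is {CarrierID, Destination, ETA, Origin, PortCode, ShipmentID, Weight}, the whole schema; {PortCode, Weight} is a candidate key.
These are minimal and exhaustive — every other superkey contains one of them.

{CarrierID, PortCode}, {PortCode, ShipmentID}, {PortCode, Weight}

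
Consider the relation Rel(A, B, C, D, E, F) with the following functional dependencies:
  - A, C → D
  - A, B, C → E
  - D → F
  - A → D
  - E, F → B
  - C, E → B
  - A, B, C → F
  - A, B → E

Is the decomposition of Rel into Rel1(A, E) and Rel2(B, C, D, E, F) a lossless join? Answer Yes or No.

No

Rel1 ∩ Rel2 = {E}; its closure under F is {E}.
Rel1 ⊄ {E} and Rel2 ⊄ {E}, so the split is lossy.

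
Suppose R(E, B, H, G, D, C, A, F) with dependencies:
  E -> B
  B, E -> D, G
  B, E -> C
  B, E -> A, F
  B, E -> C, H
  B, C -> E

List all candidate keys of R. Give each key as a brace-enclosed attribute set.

{E} is a candidate key since {E}⁺ = {A, B, C, D, E, F, G, H} covers every attribute.
{B, C} is a candidate key since {B, C}⁺ = {A, B, C, D, E, F, G, H} covers every attribute.
No proper subset of any of these is a key, and no other minimal superkey exists.

{B, C}, {E}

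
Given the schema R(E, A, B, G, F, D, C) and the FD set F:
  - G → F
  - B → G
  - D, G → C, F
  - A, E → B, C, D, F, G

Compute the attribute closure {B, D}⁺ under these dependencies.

Start with {B, D}.
B → G applies; add {G} → now {B, D, G}.
D, G → C, F applies; add {C, F} → now {B, C, D, F, G}.
No further FD applies.

{B, C, D, F, G}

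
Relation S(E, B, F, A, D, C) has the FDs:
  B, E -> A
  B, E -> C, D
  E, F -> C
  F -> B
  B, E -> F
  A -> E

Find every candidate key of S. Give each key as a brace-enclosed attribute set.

{A, B}, {A, F}, {B, E}, {E, F}

{A, B}⁺ = {A, B, C, D, E, F} — all of the relation — so {A, B} is a candidate key.
{A, F}⁺ = {A, B, C, D, E, F} — all of the relation — so {A, F} is a candidate key.
{B, E}⁺ = {A, B, C, D, E, F} — all of the relation — so {B, E} is a candidate key.
{E, F}⁺ = {A, B, C, D, E, F} — all of the relation — so {E, F} is a candidate key.
These are minimal and exhaustive — every other superkey contains one of them.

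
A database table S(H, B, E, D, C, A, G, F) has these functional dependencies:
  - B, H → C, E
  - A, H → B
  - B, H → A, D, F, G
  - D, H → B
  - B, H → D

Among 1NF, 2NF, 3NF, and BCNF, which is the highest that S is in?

Candidate keys: {A, H}, {B, H}, {D, H}. Prime attributes: {A, B, D, H}.
Each dependency's left side is a superkey — BCNF holds.

BCNF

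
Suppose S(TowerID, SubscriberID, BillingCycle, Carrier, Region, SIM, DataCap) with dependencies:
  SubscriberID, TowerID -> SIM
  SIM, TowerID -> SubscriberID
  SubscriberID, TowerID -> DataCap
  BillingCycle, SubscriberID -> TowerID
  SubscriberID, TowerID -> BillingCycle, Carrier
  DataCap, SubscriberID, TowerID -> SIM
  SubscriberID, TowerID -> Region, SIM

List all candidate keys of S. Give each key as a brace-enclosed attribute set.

{BillingCycle, SubscriberID}, {SIM, TowerID}, {SubscriberID, TowerID}

Closure of {BillingCycle, SubscriberID} is {BillingCycle, Carrier, DataCap, Region, SIM, SubscriberID, TowerID}, the whole schema; {BillingCycle, SubscriberID} is a candidate key.
Closure of {SIM, TowerID} is {BillingCycle, Carrier, DataCap, Region, SIM, SubscriberID, TowerID}, the whole schema; {SIM, TowerID} is a candidate key.
Closure of {SubscriberID, TowerID} is {BillingCycle, Carrier, DataCap, Region, SIM, SubscriberID, TowerID}, the whole schema; {SubscriberID, TowerID} is a candidate key.
These are minimal and exhaustive — every other superkey contains one of them.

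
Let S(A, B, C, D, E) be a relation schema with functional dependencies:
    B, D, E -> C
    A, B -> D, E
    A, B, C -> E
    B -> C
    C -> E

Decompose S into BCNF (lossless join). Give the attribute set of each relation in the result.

{A, B, D}; {B, C}; {B, E}; {C, E}

Candidate key of the original relation: {A, B}.
{A, B, C, D, E}: {B, D, E} determines {B, C, D, E} here but is not a superkey — split on B, D, E -> C, giving {B, C, D, E} and {A, B, D, E}.
{B, C, D, E}: {B} determines {B, C, E} here but is not a superkey — split on B -> C, E, giving {B, C, E} and {B, D}.
{B, C, E}: {C} determines {C, E} here but is not a superkey — split on C -> E, giving {C, E} and {B, C}.
{C, E}: every determinant is a superkey — BCNF.
{B, C}: every determinant is a superkey — BCNF.
{B, D}: every determinant is a superkey — BCNF.
{A, B, D, E}: {B} determines {B, E} here but is not a superkey — split on B -> E, giving {B, E} and {A, B, D}.
{B, E}: every determinant is a superkey — BCNF.
{A, B, D}: every determinant is a superkey — BCNF.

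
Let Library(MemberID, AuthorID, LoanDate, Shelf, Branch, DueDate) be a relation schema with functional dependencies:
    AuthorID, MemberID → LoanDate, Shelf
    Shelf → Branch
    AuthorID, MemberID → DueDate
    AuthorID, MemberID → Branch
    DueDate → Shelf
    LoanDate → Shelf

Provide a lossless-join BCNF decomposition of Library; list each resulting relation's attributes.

Candidate key of the original relation: {AuthorID, MemberID}.
In {AuthorID, Branch, DueDate, LoanDate, MemberID, Shelf}, {Shelf} is not a superkey ({Shelf}⁺ restricted to this set is {Branch, Shelf}), so split on Shelf → Branch into {Branch, Shelf} and {AuthorID, DueDate, LoanDate, MemberID, Shelf}.
{Branch, Shelf} is in BCNF.
In {AuthorID, DueDate, LoanDate, MemberID, Shelf}, {DueDate} is not a superkey ({DueDate}⁺ restricted to this set is {DueDate, Shelf}), so split on DueDate → Shelf into {DueDate, Shelf} and {AuthorID, DueDate, LoanDate, MemberID}.
{DueDate, Shelf} is in BCNF.
{AuthorID, DueDate, LoanDate, MemberID} is in BCNF.

{AuthorID, DueDate, LoanDate, MemberID}; {Branch, Shelf}; {DueDate, Shelf}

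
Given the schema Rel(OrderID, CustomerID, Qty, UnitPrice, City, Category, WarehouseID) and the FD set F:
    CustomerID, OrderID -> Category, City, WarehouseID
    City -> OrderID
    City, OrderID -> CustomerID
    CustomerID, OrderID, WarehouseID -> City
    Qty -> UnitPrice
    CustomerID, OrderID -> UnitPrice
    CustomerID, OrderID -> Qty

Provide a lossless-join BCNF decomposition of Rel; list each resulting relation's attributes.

Candidate keys of the original relation: {City}, {CustomerID, OrderID}.
In {Category, City, CustomerID, OrderID, Qty, UnitPrice, WarehouseID}, {Qty} is not a superkey ({Qty}⁺ restricted to this set is {Qty, UnitPrice}), so split on Qty -> UnitPrice into {Qty, UnitPrice} and {Category, City, CustomerID, OrderID, Qty, WarehouseID}.
{Qty, UnitPrice}: every determinant is a superkey — BCNF.
{Category, City, CustomerID, OrderID, Qty, WarehouseID}: every determinant is a superkey — BCNF.

{Category, City, CustomerID, OrderID, Qty, WarehouseID}; {Qty, UnitPrice}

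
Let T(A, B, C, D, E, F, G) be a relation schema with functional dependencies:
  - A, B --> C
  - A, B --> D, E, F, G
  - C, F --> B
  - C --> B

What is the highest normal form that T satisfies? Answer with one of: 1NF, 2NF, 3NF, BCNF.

Candidate keys: {A, B}, {A, C}. Prime attributes: {A, B, C}.
C, F --> B breaks BCNF: {C, F}⁺ = {B, C, F}, so {C, F} is not a superkey.
Since {B} ⊆ prime attributes and every other non-superkey FD also has a prime right side, the schema is in 3NF.

3NF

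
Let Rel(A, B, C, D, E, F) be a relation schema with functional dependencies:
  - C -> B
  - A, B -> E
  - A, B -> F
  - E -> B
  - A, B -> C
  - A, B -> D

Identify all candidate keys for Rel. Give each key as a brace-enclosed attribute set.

Attributes never on any right-hand side: {A} — every candidate key must contain it.
{A, B}⁺ = {A, B, C, D, E, F} — all of the relation — so {A, B} is a candidate key.
{A, C}⁺ = {A, B, C, D, E, F} — all of the relation — so {A, C} is a candidate key.
{A, E}⁺ = {A, B, C, D, E, F} — all of the relation — so {A, E} is a candidate key.
No proper subset of any of these is a key, and no other minimal superkey exists.

{A, B}, {A, C}, {A, E}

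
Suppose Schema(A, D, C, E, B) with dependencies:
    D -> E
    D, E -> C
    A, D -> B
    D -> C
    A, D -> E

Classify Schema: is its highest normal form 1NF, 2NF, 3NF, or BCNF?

Candidate key: {A, D}. Prime attributes: {A, D}.
D -> E: {D}⁺ = {C, D, E}, which is not all of the attributes, so the left side is not a superkey — BCNF is violated.
D -> E determines the non-prime attribute {E} from a non-superkey — 3NF is violated.
{D} is a proper subset of the key {A, D}, and {D}⁺ contains the non-prime attributes {C, E} — a partial dependency, so 2NF is violated.

1NF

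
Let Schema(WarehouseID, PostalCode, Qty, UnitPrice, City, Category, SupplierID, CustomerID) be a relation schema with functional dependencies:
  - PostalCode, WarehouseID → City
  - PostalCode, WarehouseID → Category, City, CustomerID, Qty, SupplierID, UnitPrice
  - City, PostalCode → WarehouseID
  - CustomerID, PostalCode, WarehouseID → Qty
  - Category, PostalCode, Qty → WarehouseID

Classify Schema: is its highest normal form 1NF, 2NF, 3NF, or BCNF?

BCNF

Candidate keys: {Category, PostalCode, Qty}, {City, PostalCode}, {PostalCode, WarehouseID}. Prime attributes: {Category, City, PostalCode, Qty, WarehouseID}.
Every FD has a superkey on the left, so the relation is in BCNF.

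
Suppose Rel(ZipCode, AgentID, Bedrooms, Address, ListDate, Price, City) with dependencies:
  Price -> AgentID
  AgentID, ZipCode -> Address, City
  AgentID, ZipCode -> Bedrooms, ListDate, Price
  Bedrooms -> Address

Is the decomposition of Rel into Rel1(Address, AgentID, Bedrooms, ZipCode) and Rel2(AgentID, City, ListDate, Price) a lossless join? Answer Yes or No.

No

Common attributes: {AgentID}; their closure is {AgentID}.
The closure covers neither Rel1 nor Rel2 entirely; the join is not lossless.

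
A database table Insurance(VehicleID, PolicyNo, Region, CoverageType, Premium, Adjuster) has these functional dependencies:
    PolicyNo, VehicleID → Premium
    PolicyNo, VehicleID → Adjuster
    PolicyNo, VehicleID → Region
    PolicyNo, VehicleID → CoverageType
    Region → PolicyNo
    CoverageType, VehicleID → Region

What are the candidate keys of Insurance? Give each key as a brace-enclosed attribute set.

{CoverageType, VehicleID}, {PolicyNo, VehicleID}, {Region, VehicleID}

No FD produces {VehicleID}, so it must be in every candidate key.
{CoverageType, VehicleID}⁺ = {Adjuster, CoverageType, PolicyNo, Premium, Region, VehicleID} — all of the relation — so {CoverageType, VehicleID} is a candidate key.
{PolicyNo, VehicleID}⁺ = {Adjuster, CoverageType, PolicyNo, Premium, Region, VehicleID} — all of the relation — so {PolicyNo, VehicleID} is a candidate key.
{Region, VehicleID}⁺ = {Adjuster, CoverageType, PolicyNo, Premium, Region, VehicleID} — all of the relation — so {Region, VehicleID} is a candidate key.
These are minimal and exhaustive — every other superkey contains one of them.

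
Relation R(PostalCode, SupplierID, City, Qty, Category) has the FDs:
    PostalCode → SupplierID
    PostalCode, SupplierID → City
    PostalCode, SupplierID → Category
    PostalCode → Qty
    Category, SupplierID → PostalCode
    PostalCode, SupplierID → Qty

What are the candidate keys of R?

{PostalCode}⁺ = {Category, City, PostalCode, Qty, SupplierID} — all of the relation — so {PostalCode} is a candidate key.
{Category, SupplierID}⁺ = {Category, City, PostalCode, Qty, SupplierID} — all of the relation — so {Category, SupplierID} is a candidate key.
These are minimal and exhaustive — every other superkey contains one of them.

{Category, SupplierID}, {PostalCode}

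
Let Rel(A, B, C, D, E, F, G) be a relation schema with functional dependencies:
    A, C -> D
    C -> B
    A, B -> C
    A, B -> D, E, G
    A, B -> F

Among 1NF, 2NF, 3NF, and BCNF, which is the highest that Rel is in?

3NF

Candidate keys: {A, B}, {A, C}. Prime attributes: {A, B, C}.
C -> B: {C}⁺ = {B, C}, which is not all of the attributes, so the left side is not a superkey — BCNF is violated.
Since {B} ⊆ prime attributes and every other non-superkey FD also has a prime right side, the schema is in 3NF.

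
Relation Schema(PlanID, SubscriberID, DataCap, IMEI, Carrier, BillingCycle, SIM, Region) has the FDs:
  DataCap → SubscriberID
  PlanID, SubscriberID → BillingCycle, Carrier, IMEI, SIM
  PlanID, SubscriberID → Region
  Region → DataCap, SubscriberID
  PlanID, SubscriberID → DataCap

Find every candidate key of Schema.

{DataCap, PlanID}, {PlanID, Region}, {PlanID, SubscriberID}

{PlanID} never appears on the right of any FD, so every key must include it.
Closure of {DataCap, PlanID} is {BillingCycle, Carrier, DataCap, IMEI, PlanID, Region, SIM, SubscriberID}, the whole schema; {DataCap, PlanID} is a candidate key.
Closure of {PlanID, Region} is {BillingCycle, Carrier, DataCap, IMEI, PlanID, Region, SIM, SubscriberID}, the whole schema; {PlanID, Region} is a candidate key.
Closure of {PlanID, SubscriberID} is {BillingCycle, Carrier, DataCap, IMEI, PlanID, Region, SIM, SubscriberID}, the whole schema; {PlanID, SubscriberID} is a candidate key.
No proper subset of any of these is a key, and no other minimal superkey exists.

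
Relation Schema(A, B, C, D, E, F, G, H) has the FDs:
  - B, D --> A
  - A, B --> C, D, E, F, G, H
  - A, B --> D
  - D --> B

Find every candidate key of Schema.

Closure of {D} is {A, B, C, D, E, F, G, H}, the whole schema; {D} is a candidate key.
Closure of {A, B} is {A, B, C, D, E, F, G, H}, the whole schema; {A, B} is a candidate key.
Any other superkey properly contains one of these, so there are no further candidate keys.

{A, B}, {D}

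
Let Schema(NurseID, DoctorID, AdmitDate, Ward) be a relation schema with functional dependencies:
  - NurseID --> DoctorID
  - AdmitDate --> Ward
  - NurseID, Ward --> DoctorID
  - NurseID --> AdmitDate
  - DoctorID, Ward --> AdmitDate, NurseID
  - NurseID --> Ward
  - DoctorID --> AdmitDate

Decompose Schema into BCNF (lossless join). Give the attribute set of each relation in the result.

Candidate keys of the original relation: {DoctorID}, {NurseID}.
{AdmitDate, DoctorID, NurseID, Ward}: {AdmitDate} determines {AdmitDate, Ward} here but is not a superkey — split on AdmitDate --> Ward, giving {AdmitDate, Ward} and {AdmitDate, DoctorID, NurseID}.
{AdmitDate, Ward} has no BCNF violation.
{AdmitDate, DoctorID, NurseID} has no BCNF violation.

{AdmitDate, DoctorID, NurseID}; {AdmitDate, Ward}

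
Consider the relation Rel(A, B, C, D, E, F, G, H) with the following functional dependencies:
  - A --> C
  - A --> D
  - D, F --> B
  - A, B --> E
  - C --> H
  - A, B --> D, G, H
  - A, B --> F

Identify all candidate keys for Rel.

Attributes never on any right-hand side: {A} — every candidate key must contain it.
{A, B} is a candidate key since {A, B}⁺ = {A, B, C, D, E, F, G, H} covers every attribute.
{A, F} is a candidate key since {A, F}⁺ = {A, B, C, D, E, F, G, H} covers every attribute.
These are minimal and exhaustive — every other superkey contains one of them.

{A, B}, {A, F}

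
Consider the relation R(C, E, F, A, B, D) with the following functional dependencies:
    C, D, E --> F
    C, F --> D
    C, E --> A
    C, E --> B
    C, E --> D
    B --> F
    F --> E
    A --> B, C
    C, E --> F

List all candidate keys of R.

{A}, {B, C}, {C, E}, {C, F}

{A} is a candidate key since {A}⁺ = {A, B, C, D, E, F} covers every attribute.
{B, C} is a candidate key since {B, C}⁺ = {A, B, C, D, E, F} covers every attribute.
{C, E} is a candidate key since {C, E}⁺ = {A, B, C, D, E, F} covers every attribute.
{C, F} is a candidate key since {C, F}⁺ = {A, B, C, D, E, F} covers every attribute.
These are minimal and exhaustive — every other superkey contains one of them.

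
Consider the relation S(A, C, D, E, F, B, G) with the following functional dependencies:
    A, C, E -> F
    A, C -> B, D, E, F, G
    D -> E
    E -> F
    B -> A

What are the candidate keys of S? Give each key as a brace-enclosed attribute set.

{C} never appears on the right of any FD, so every key must include it.
{A, C} is a candidate key since {A, C}⁺ = {A, B, C, D, E, F, G} covers every attribute.
{B, C} is a candidate key since {B, C}⁺ = {A, B, C, D, E, F, G} covers every attribute.
No proper subset of any of these is a key, and no other minimal superkey exists.

{A, C}, {B, C}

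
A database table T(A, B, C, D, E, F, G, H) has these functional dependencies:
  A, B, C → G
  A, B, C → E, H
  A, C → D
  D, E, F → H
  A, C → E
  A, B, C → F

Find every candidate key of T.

No FD produces {A, B, C}, so they must be in every candidate key.
{A, B, C}⁺ = {A, B, C, D, E, F, G, H}, which is every attribute, so {A, B, C} is a candidate key.
No other minimal set has full closure, so this is the only candidate key.

{A, B, C}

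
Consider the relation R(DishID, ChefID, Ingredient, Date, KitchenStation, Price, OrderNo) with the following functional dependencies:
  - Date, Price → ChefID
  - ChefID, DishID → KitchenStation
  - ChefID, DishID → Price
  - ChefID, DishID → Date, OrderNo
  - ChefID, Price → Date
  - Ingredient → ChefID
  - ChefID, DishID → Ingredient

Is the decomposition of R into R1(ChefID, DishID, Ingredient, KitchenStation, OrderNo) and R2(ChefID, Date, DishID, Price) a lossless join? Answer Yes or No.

The shared attributes are {ChefID, DishID} and {ChefID, DishID}⁺ = {ChefID, Date, DishID, Ingredient, KitchenStation, OrderNo, Price}.
R1 is contained in that closure, so R1 ∩ R2 → R1 holds and the join is lossless.

Yes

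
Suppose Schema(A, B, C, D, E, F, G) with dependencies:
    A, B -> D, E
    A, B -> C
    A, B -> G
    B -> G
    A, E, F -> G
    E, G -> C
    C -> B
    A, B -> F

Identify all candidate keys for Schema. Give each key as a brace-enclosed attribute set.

Attributes never on any right-hand side: {A} — every candidate key must contain it.
{A, B} is a candidate key since {A, B}⁺ = {A, B, C, D, E, F, G} covers every attribute.
{A, C} is a candidate key since {A, C}⁺ = {A, B, C, D, E, F, G} covers every attribute.
{A, E, F} is a candidate key since {A, E, F}⁺ = {A, B, C, D, E, F, G} covers every attribute.
{A, E, G} is a candidate key since {A, E, G}⁺ = {A, B, C, D, E, F, G} covers every attribute.
Any other superkey properly contains one of these, so there are no further candidate keys.

{A, B}, {A, C}, {A, E, F}, {A, E, G}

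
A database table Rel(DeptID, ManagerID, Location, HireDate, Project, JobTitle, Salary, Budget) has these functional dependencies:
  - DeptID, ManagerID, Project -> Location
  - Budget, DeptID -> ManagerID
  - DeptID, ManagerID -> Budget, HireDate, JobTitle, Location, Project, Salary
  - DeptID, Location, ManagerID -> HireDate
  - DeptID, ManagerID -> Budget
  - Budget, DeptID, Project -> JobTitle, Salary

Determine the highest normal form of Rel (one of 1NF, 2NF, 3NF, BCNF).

Candidate keys: {Budget, DeptID}, {DeptID, ManagerID}. Prime attributes: {Budget, DeptID, ManagerID}.
Each dependency's left side is a superkey — BCNF holds.

BCNF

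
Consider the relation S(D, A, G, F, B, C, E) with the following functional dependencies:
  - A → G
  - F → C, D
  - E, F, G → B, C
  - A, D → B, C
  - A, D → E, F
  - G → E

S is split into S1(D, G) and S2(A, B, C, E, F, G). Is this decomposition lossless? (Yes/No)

S1 ∩ S2 = {G}; its closure under F is {E, G}.
The closure covers neither S1 nor S2 entirely; the join is not lossless.

No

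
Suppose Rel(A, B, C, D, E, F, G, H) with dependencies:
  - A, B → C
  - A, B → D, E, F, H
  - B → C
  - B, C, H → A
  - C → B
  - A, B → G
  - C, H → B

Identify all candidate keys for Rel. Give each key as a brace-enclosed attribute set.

{A, B}, {A, C}, {B, H}, {C, H}

{A, B} is a candidate key since {A, B}⁺ = {A, B, C, D, E, F, G, H} covers every attribute.
{A, C} is a candidate key since {A, C}⁺ = {A, B, C, D, E, F, G, H} covers every attribute.
{B, H} is a candidate key since {B, H}⁺ = {A, B, C, D, E, F, G, H} covers every attribute.
{C, H} is a candidate key since {C, H}⁺ = {A, B, C, D, E, F, G, H} covers every attribute.
Any other superkey properly contains one of these, so there are no further candidate keys.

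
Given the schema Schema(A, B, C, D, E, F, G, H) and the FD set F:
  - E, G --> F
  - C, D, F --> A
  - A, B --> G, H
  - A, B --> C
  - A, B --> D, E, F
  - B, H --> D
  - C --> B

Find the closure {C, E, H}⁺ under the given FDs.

{B, C, D, E, H}

Start with {C, E, H}.
C --> B applies; add {B} → now {B, C, E, H}.
B, H --> D applies; add {D} → now {B, C, D, E, H}.
No further FD applies.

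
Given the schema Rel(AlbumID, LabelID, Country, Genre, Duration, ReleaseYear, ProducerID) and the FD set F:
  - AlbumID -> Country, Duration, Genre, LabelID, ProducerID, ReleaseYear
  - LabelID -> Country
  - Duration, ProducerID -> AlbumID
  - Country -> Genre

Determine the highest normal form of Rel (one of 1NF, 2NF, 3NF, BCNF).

2NF

Candidate keys: {AlbumID}, {Duration, ProducerID}. Prime attributes: {AlbumID, Duration, ProducerID}.
LabelID -> Country: {LabelID}⁺ = {Country, Genre, LabelID}, which is not all of the attributes, so the left side is not a superkey — BCNF is violated.
LabelID -> Country determines the non-prime attribute {Country} from a non-superkey — 3NF is violated.
No proper subset of a key has a non-prime attribute in its closure, so there is no partial dependency; 2NF holds.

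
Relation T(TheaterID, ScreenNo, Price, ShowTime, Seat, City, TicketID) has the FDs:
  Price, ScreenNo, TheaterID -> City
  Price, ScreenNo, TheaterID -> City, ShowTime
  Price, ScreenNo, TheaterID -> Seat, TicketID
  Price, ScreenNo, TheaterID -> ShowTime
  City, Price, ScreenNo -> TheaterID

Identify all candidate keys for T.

Attributes never on any right-hand side: {Price, ScreenNo} — every candidate key must contain all of them.
{City, Price, ScreenNo}⁺ = {City, Price, ScreenNo, Seat, ShowTime, TheaterID, TicketID} — all of the relation — so {City, Price, ScreenNo} is a candidate key.
{Price, ScreenNo, TheaterID}⁺ = {City, Price, ScreenNo, Seat, ShowTime, TheaterID, TicketID} — all of the relation — so {Price, ScreenNo, TheaterID} is a candidate key.
Any other superkey properly contains one of these, so there are no further candidate keys.

{City, Price, ScreenNo}, {Price, ScreenNo, TheaterID}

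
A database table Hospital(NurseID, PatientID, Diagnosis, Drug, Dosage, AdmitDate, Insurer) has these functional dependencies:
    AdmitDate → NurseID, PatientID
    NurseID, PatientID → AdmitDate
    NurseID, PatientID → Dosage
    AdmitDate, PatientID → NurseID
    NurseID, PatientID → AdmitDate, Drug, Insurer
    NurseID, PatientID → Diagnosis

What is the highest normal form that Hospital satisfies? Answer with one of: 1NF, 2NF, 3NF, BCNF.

BCNF

Candidate keys: {AdmitDate}, {NurseID, PatientID}. Prime attributes: {AdmitDate, NurseID, PatientID}.
The left-hand side of every FD is a superkey, so BCNF is satisfied.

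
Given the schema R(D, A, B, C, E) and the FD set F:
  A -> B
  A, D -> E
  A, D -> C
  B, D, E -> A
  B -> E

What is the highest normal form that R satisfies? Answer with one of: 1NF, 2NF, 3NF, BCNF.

Candidate keys: {A, D}, {B, D}. Prime attributes: {A, B, D}.
For A -> B we have {A}⁺ = {A, B, E}; {A} is not a superkey, so BCNF fails.
Because {E} is non-prime and the left side of B -> E is not a superkey, the relation is not in 3NF.
Since {A} ⊂ {A, D} and {A}⁺ ⊇ {E} with {E} non-prime, there is a partial dependency; 2NF fails.

1NF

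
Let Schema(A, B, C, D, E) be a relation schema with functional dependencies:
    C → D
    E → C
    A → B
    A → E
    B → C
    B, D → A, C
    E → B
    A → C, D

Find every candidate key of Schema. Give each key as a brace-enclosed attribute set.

{A}, {B}, {E}

Closure of {A} is {A, B, C, D, E}, the whole schema; {A} is a candidate key.
Closure of {B} is {A, B, C, D, E}, the whole schema; {B} is a candidate key.
Closure of {E} is {A, B, C, D, E}, the whole schema; {E} is a candidate key.
No proper subset of any of these is a key, and no other minimal superkey exists.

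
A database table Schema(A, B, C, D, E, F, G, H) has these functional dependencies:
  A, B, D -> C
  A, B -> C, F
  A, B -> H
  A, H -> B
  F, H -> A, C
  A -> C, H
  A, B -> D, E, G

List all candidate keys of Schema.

{A}, {F, H}

{A}⁺ = {A, B, C, D, E, F, G, H}, which is every attribute, so {A} is a candidate key.
{F, H}⁺ = {A, B, C, D, E, F, G, H}, which is every attribute, so {F, H} is a candidate key.
Any other superkey properly contains one of these, so there are no further candidate keys.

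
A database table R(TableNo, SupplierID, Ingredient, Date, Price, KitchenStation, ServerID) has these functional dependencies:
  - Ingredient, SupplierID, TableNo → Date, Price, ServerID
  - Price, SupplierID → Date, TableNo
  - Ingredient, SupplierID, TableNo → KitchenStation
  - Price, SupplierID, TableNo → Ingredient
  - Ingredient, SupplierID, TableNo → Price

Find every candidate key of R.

{Ingredient, SupplierID, TableNo}, {Price, SupplierID}

{SupplierID} never appears on the right of any FD, so every key must include it.
{Price, SupplierID}⁺ = {Date, Ingredient, KitchenStation, Price, ServerID, SupplierID, TableNo}, which is every attribute, so {Price, SupplierID} is a candidate key.
{Ingredient, SupplierID, TableNo}⁺ = {Date, Ingredient, KitchenStation, Price, ServerID, SupplierID, TableNo}, which is every attribute, so {Ingredient, SupplierID, TableNo} is a candidate key.
Any other superkey properly contains one of these, so there are no further candidate keys.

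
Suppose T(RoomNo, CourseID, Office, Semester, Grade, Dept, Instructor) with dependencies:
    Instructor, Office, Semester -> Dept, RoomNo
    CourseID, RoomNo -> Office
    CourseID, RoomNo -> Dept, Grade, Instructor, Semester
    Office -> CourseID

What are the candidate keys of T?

{CourseID, RoomNo}⁺ = {CourseID, Dept, Grade, Instructor, Office, RoomNo, Semester}, which is every attribute, so {CourseID, RoomNo} is a candidate key.
{Office, RoomNo}⁺ = {CourseID, Dept, Grade, Instructor, Office, RoomNo, Semester}, which is every attribute, so {Office, RoomNo} is a candidate key.
{Instructor, Office, Semester}⁺ = {CourseID, Dept, Grade, Instructor, Office, RoomNo, Semester}, which is every attribute, so {Instructor, Office, Semester} is a candidate key.
These are minimal and exhaustive — every other superkey contains one of them.

{CourseID, RoomNo}, {Instructor, Office, Semester}, {Office, RoomNo}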